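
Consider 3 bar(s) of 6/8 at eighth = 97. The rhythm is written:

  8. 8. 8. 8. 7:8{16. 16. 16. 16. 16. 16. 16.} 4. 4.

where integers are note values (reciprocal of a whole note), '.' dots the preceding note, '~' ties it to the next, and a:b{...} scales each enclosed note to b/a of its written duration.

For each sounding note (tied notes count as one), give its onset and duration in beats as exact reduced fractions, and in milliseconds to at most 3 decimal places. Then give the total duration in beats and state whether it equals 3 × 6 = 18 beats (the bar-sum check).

1) 0.0ms=0b +927.835ms=3/2b
2) 927.835ms=3/2b +927.835ms=3/2b
3) 1855.67ms=3b +927.835ms=3/2b
4) 2783.505ms=9/2b +927.835ms=3/2b
5) 3711.34ms=6b +530.191ms=6/7b
6) 4241.532ms=48/7b +530.191ms=6/7b
7) 4771.723ms=54/7b +530.191ms=6/7b
8) 5301.915ms=60/7b +530.191ms=6/7b
9) 5832.106ms=66/7b +530.191ms=6/7b
10) 6362.297ms=72/7b +530.191ms=6/7b
11) 6892.489ms=78/7b +530.191ms=6/7b
12) 7422.68ms=12b +1855.67ms=3b
13) 9278.351ms=15b +1855.67ms=3b
Σ=18b of 18 (97bpm 6/8) — PASS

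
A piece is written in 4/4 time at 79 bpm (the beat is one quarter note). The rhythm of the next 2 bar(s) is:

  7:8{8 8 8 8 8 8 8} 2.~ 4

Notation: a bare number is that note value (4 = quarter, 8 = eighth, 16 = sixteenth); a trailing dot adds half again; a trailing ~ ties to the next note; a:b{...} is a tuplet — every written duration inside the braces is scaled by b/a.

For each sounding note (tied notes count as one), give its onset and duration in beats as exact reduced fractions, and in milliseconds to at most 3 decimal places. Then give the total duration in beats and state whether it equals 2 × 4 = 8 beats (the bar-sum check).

1) 0.0ms=0b +433.996ms=4/7b
2) 433.996ms=4/7b +433.996ms=4/7b
3) 867.993ms=8/7b +433.996ms=4/7b
4) 1301.989ms=12/7b +433.996ms=4/7b
5) 1735.986ms=16/7b +433.996ms=4/7b
6) 2169.982ms=20/7b +433.996ms=4/7b
7) 2603.978ms=24/7b +433.996ms=4/7b
8) 3037.975ms=4b +3037.975ms=4b
Σ=8b of 8 (79bpm 4/4) — PASS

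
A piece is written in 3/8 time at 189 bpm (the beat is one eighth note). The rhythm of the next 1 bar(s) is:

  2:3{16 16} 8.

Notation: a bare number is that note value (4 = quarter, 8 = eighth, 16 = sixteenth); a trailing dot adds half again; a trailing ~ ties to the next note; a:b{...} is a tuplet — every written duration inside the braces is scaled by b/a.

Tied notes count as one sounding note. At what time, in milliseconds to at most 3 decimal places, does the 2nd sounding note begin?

1. 0.0ms @ 0 + 238.095ms (3/4)
2. 238.095ms @ 3/4 + 238.095ms (3/4)
3. 476.19ms @ 3/2 + 476.19ms (3/2)

note 2 onset = 3/4b = 238.095ms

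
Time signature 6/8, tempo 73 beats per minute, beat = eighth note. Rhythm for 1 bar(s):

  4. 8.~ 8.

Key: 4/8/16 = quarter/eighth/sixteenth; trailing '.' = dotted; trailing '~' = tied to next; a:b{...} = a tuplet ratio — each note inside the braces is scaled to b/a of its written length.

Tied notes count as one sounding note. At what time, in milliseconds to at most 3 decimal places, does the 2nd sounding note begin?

note 2 onset = 3b = 2465.753ms

1. 0.0ms @ 0 + 2465.753ms (3)
2. 2465.753ms @ 3 + 2465.753ms (3)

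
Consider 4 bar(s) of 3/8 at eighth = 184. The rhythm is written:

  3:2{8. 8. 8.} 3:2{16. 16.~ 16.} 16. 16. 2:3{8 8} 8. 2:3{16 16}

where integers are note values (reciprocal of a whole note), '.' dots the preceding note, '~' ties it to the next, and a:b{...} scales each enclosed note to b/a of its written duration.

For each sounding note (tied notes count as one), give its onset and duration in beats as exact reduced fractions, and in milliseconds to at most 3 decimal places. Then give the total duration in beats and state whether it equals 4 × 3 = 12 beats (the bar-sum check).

1) 0.0ms=0b +326.087ms=1b
2) 326.087ms=1b +326.087ms=1b
3) 652.174ms=2b +326.087ms=1b
4) 978.261ms=3b +163.043ms=1/2b
5) 1141.304ms=7/2b +326.087ms=1b
6) 1467.391ms=9/2b +244.565ms=3/4b
7) 1711.957ms=21/4b +244.565ms=3/4b
8) 1956.522ms=6b +489.13ms=3/2b
9) 2445.652ms=15/2b +489.13ms=3/2b
10) 2934.783ms=9b +489.13ms=3/2b
11) 3423.913ms=21/2b +244.565ms=3/4b
12) 3668.478ms=45/4b +244.565ms=3/4b
Σ=12b of 12 (184bpm 3/8) — PASS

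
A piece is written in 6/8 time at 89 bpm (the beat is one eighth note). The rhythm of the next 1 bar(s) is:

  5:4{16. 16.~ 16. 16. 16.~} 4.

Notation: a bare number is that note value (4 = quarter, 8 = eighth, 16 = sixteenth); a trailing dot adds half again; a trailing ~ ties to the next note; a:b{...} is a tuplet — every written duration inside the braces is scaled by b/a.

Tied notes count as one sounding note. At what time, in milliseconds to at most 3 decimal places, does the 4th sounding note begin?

1. 0.0ms @ 0 + 404.494ms (3/5)
2. 404.494ms @ 3/5 + 808.989ms (6/5)
3. 1213.483ms @ 9/5 + 404.494ms (3/5)
4. 1617.978ms @ 12/5 + 2426.966ms (18/5)

note 4 onset = 12/5b = 1617.978ms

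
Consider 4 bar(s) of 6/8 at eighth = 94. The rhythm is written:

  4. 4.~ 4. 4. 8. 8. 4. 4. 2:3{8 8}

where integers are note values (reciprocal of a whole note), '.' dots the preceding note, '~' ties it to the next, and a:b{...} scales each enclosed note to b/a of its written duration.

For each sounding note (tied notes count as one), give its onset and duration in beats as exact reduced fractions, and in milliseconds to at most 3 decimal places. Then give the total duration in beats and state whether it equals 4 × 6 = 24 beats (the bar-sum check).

1) 0.0ms=0b +1914.894ms=3b
2) 1914.894ms=3b +3829.787ms=6b
3) 5744.681ms=9b +1914.894ms=3b
4) 7659.574ms=12b +957.447ms=3/2b
5) 8617.021ms=27/2b +957.447ms=3/2b
6) 9574.468ms=15b +1914.894ms=3b
7) 11489.362ms=18b +1914.894ms=3b
8) 13404.255ms=21b +957.447ms=3/2b
9) 14361.702ms=45/2b +957.447ms=3/2b
Σ=24b of 24 (94bpm 6/8) — PASS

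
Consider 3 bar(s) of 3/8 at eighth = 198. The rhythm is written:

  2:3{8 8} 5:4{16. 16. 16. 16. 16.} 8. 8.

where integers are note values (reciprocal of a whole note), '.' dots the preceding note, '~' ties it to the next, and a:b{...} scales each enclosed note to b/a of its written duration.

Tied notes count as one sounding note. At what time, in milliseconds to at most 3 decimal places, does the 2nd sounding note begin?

1. 0.0ms @ 0 + 454.545ms (3/2)
2. 454.545ms @ 3/2 + 454.545ms (3/2)
3. 909.091ms @ 3 + 181.818ms (3/5)
4. 1090.909ms @ 18/5 + 181.818ms (3/5)
5. 1272.727ms @ 21/5 + 181.818ms (3/5)
6. 1454.545ms @ 24/5 + 181.818ms (3/5)
7. 1636.364ms @ 27/5 + 181.818ms (3/5)
8. 1818.182ms @ 6 + 454.545ms (3/2)
9. 2272.727ms @ 15/2 + 454.545ms (3/2)

note 2 onset = 3/2b = 454.545ms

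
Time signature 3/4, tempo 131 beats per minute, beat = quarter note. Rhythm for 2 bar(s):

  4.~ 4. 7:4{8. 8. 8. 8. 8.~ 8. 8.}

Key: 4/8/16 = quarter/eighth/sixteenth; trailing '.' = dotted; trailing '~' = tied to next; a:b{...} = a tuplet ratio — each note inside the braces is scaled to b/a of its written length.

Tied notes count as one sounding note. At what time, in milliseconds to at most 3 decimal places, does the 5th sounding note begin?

note 5 onset = 30/7b = 1962.923ms

1. 0.0ms @ 0 + 1374.046ms (3)
2. 1374.046ms @ 3 + 196.292ms (3/7)
3. 1570.338ms @ 24/7 + 196.292ms (3/7)
4. 1766.63ms @ 27/7 + 196.292ms (3/7)
5. 1962.923ms @ 30/7 + 196.292ms (3/7)
6. 2159.215ms @ 33/7 + 392.585ms (6/7)
7. 2551.799ms @ 39/7 + 196.292ms (3/7)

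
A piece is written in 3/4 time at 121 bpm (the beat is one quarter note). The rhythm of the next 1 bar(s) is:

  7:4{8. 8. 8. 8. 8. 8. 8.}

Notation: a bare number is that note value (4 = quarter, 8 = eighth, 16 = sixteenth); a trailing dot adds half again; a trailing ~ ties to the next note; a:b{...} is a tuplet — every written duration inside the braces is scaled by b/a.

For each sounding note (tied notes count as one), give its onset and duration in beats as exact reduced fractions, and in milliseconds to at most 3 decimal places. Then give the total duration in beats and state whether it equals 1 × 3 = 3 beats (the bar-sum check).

1) 0.0ms=0b +212.515ms=3/7b
2) 212.515ms=3/7b +212.515ms=3/7b
3) 425.03ms=6/7b +212.515ms=3/7b
4) 637.544ms=9/7b +212.515ms=3/7b
5) 850.059ms=12/7b +212.515ms=3/7b
6) 1062.574ms=15/7b +212.515ms=3/7b
7) 1275.089ms=18/7b +212.515ms=3/7b
Σ=3b of 3 (121bpm 3/4) — PASS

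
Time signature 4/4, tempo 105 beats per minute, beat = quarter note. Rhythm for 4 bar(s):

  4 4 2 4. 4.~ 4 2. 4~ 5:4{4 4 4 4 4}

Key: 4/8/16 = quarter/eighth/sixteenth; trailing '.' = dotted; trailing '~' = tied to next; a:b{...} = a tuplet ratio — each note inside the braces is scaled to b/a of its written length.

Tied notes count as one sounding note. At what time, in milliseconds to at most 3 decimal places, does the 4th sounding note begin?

1. 0.0ms @ 0 + 571.429ms (1)
2. 571.429ms @ 1 + 571.429ms (1)
3. 1142.857ms @ 2 + 1142.857ms (2)
4. 2285.714ms @ 4 + 857.143ms (3/2)
5. 3142.857ms @ 11/2 + 1428.571ms (5/2)
6. 4571.429ms @ 8 + 1714.286ms (3)
7. 6285.714ms @ 11 + 1028.571ms (9/5)
8. 7314.286ms @ 64/5 + 457.143ms (4/5)
9. 7771.429ms @ 68/5 + 457.143ms (4/5)
10. 8228.571ms @ 72/5 + 457.143ms (4/5)
11. 8685.714ms @ 76/5 + 457.143ms (4/5)

note 4 onset = 4b = 2285.714ms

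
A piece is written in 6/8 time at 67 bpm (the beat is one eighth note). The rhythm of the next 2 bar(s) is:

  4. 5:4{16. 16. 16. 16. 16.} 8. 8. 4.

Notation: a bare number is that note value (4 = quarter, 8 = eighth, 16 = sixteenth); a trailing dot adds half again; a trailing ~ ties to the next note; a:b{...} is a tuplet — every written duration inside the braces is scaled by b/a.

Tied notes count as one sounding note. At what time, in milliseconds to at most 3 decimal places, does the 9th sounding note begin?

1. 0.0ms @ 0 + 2686.567ms (3)
2. 2686.567ms @ 3 + 537.313ms (3/5)
3. 3223.881ms @ 18/5 + 537.313ms (3/5)
4. 3761.194ms @ 21/5 + 537.313ms (3/5)
5. 4298.507ms @ 24/5 + 537.313ms (3/5)
6. 4835.821ms @ 27/5 + 537.313ms (3/5)
7. 5373.134ms @ 6 + 1343.284ms (3/2)
8. 6716.418ms @ 15/2 + 1343.284ms (3/2)
9. 8059.701ms @ 9 + 2686.567ms (3)

note 9 onset = 9b = 8059.701ms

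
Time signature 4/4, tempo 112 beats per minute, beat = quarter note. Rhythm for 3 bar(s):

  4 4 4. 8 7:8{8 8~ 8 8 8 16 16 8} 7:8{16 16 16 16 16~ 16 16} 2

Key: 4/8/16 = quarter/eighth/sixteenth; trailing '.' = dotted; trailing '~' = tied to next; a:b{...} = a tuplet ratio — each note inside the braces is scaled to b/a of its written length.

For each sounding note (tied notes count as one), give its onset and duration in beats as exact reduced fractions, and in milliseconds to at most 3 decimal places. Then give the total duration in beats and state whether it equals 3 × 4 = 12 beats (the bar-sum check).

1) 0.0ms=0b +535.714ms=1b
2) 535.714ms=1b +535.714ms=1b
3) 1071.429ms=2b +803.571ms=3/2b
4) 1875.0ms=7/2b +267.857ms=1/2b
5) 2142.857ms=4b +306.122ms=4/7b
6) 2448.98ms=32/7b +612.245ms=8/7b
7) 3061.224ms=40/7b +306.122ms=4/7b
8) 3367.347ms=44/7b +306.122ms=4/7b
9) 3673.469ms=48/7b +153.061ms=2/7b
10) 3826.531ms=50/7b +153.061ms=2/7b
11) 3979.592ms=52/7b +306.122ms=4/7b
12) 4285.714ms=8b +153.061ms=2/7b
13) 4438.776ms=58/7b +153.061ms=2/7b
14) 4591.837ms=60/7b +153.061ms=2/7b
15) 4744.898ms=62/7b +153.061ms=2/7b
16) 4897.959ms=64/7b +306.122ms=4/7b
17) 5204.082ms=68/7b +153.061ms=2/7b
18) 5357.143ms=10b +1071.429ms=2b
Σ=12b of 12 (112bpm 4/4) — PASS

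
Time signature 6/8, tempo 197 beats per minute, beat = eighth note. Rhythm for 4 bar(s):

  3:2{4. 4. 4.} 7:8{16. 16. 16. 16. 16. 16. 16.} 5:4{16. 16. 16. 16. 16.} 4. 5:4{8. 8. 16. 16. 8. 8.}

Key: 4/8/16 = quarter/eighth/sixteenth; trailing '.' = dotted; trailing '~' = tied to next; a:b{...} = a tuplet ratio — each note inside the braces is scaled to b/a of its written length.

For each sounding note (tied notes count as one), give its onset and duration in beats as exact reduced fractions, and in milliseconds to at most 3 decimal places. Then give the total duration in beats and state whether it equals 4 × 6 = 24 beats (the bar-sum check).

1) 0.0ms=0b +609.137ms=2b
2) 609.137ms=2b +609.137ms=2b
3) 1218.274ms=4b +609.137ms=2b
4) 1827.411ms=6b +261.059ms=6/7b
5) 2088.47ms=48/7b +261.059ms=6/7b
6) 2349.529ms=54/7b +261.059ms=6/7b
7) 2610.587ms=60/7b +261.059ms=6/7b
8) 2871.646ms=66/7b +261.059ms=6/7b
9) 3132.705ms=72/7b +261.059ms=6/7b
10) 3393.764ms=78/7b +261.059ms=6/7b
11) 3654.822ms=12b +182.741ms=3/5b
12) 3837.563ms=63/5b +182.741ms=3/5b
13) 4020.305ms=66/5b +182.741ms=3/5b
14) 4203.046ms=69/5b +182.741ms=3/5b
15) 4385.787ms=72/5b +182.741ms=3/5b
16) 4568.528ms=15b +913.706ms=3b
17) 5482.234ms=18b +365.482ms=6/5b
18) 5847.716ms=96/5b +365.482ms=6/5b
19) 6213.198ms=102/5b +182.741ms=3/5b
20) 6395.939ms=21b +182.741ms=3/5b
21) 6578.68ms=108/5b +365.482ms=6/5b
22) 6944.162ms=114/5b +365.482ms=6/5b
Σ=24b of 24 (197bpm 6/8) — PASS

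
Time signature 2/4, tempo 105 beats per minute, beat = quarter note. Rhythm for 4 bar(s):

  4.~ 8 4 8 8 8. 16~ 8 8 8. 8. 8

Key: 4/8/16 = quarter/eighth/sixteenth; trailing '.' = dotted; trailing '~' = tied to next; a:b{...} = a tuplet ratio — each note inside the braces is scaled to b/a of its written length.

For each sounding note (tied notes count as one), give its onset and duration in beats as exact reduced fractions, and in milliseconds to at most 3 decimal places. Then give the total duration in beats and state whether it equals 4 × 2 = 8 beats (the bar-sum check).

1) 0.0ms=0b +1142.857ms=2b
2) 1142.857ms=2b +571.429ms=1b
3) 1714.286ms=3b +285.714ms=1/2b
4) 2000.0ms=7/2b +285.714ms=1/2b
5) 2285.714ms=4b +428.571ms=3/4b
6) 2714.286ms=19/4b +428.571ms=3/4b
7) 3142.857ms=11/2b +285.714ms=1/2b
8) 3428.571ms=6b +428.571ms=3/4b
9) 3857.143ms=27/4b +428.571ms=3/4b
10) 4285.714ms=15/2b +285.714ms=1/2b
Σ=8b of 8 (105bpm 2/4) — PASS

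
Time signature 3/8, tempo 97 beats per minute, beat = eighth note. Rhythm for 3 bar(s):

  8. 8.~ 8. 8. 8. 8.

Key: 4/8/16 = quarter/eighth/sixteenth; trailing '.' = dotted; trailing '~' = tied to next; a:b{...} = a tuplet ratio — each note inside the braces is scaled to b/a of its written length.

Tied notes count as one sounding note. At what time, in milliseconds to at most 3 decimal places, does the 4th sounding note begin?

1. 0.0ms @ 0 + 927.835ms (3/2)
2. 927.835ms @ 3/2 + 1855.67ms (3)
3. 2783.505ms @ 9/2 + 927.835ms (3/2)
4. 3711.34ms @ 6 + 927.835ms (3/2)
5. 4639.175ms @ 15/2 + 927.835ms (3/2)

note 4 onset = 6b = 3711.34ms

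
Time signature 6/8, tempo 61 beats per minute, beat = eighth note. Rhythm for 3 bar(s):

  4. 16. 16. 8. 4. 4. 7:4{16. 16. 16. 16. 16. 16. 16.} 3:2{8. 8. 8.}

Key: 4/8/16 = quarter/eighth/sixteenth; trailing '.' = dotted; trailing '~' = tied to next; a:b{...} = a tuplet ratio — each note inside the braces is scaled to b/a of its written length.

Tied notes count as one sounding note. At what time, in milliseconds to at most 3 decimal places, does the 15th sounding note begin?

1. 0.0ms @ 0 + 2950.82ms (3)
2. 2950.82ms @ 3 + 737.705ms (3/4)
3. 3688.525ms @ 15/4 + 737.705ms (3/4)
4. 4426.23ms @ 9/2 + 1475.41ms (3/2)
5. 5901.639ms @ 6 + 2950.82ms (3)
6. 8852.459ms @ 9 + 2950.82ms (3)
7. 11803.279ms @ 12 + 421.546ms (3/7)
8. 12224.824ms @ 87/7 + 421.546ms (3/7)
9. 12646.37ms @ 90/7 + 421.546ms (3/7)
10. 13067.916ms @ 93/7 + 421.546ms (3/7)
11. 13489.461ms @ 96/7 + 421.546ms (3/7)
12. 13911.007ms @ 99/7 + 421.546ms (3/7)
13. 14332.553ms @ 102/7 + 421.546ms (3/7)
14. 14754.098ms @ 15 + 983.607ms (1)
15. 15737.705ms @ 16 + 983.607ms (1)
16. 16721.311ms @ 17 + 983.607ms (1)

note 15 onset = 16b = 15737.705ms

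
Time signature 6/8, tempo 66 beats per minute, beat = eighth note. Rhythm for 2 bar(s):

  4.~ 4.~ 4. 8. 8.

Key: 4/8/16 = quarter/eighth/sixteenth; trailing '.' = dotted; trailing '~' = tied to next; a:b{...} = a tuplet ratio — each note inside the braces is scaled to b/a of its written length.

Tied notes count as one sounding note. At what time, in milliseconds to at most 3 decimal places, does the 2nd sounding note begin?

1. 0.0ms @ 0 + 8181.818ms (9)
2. 8181.818ms @ 9 + 1363.636ms (3/2)
3. 9545.455ms @ 21/2 + 1363.636ms (3/2)

note 2 onset = 9b = 8181.818ms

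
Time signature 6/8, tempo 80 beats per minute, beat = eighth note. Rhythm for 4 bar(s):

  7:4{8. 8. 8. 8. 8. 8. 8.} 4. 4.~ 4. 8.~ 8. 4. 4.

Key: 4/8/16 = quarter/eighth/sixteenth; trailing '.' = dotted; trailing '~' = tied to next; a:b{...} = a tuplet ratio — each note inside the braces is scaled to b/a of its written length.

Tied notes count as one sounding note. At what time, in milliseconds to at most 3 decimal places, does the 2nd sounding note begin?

1. 0.0ms @ 0 + 642.857ms (6/7)
2. 642.857ms @ 6/7 + 642.857ms (6/7)
3. 1285.714ms @ 12/7 + 642.857ms (6/7)
4. 1928.571ms @ 18/7 + 642.857ms (6/7)
5. 2571.429ms @ 24/7 + 642.857ms (6/7)
6. 3214.286ms @ 30/7 + 642.857ms (6/7)
7. 3857.143ms @ 36/7 + 642.857ms (6/7)
8. 4500.0ms @ 6 + 2250.0ms (3)
9. 6750.0ms @ 9 + 4500.0ms (6)
10. 11250.0ms @ 15 + 2250.0ms (3)
11. 13500.0ms @ 18 + 2250.0ms (3)
12. 15750.0ms @ 21 + 2250.0ms (3)

note 2 onset = 6/7b = 642.857ms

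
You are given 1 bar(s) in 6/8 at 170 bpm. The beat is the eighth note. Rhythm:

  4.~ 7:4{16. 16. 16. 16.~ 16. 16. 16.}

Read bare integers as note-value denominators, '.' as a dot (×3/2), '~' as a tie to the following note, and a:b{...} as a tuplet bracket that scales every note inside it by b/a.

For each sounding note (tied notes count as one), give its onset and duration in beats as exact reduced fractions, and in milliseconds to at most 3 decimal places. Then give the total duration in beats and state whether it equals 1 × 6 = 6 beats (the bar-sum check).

1) 0.0ms=0b +1210.084ms=24/7b
2) 1210.084ms=24/7b +151.261ms=3/7b
3) 1361.345ms=27/7b +151.261ms=3/7b
4) 1512.605ms=30/7b +302.521ms=6/7b
5) 1815.126ms=36/7b +151.261ms=3/7b
6) 1966.387ms=39/7b +151.261ms=3/7b
Σ=6b of 6 (170bpm 6/8) — PASS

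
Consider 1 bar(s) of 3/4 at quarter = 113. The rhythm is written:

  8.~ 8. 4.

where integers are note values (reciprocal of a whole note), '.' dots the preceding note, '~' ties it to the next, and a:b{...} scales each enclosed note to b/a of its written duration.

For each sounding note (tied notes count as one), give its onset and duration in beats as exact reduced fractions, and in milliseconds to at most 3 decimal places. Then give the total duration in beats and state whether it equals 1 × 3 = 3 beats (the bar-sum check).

1) 0.0ms=0b +796.46ms=3/2b
2) 796.46ms=3/2b +796.46ms=3/2b
Σ=3b of 3 (113bpm 3/4) — PASS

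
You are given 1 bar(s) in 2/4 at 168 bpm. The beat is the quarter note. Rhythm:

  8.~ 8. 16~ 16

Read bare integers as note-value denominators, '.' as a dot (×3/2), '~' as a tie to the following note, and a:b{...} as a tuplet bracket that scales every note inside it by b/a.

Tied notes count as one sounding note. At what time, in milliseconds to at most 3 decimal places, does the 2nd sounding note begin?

1. 0.0ms @ 0 + 535.714ms (3/2)
2. 535.714ms @ 3/2 + 178.571ms (1/2)

note 2 onset = 3/2b = 535.714ms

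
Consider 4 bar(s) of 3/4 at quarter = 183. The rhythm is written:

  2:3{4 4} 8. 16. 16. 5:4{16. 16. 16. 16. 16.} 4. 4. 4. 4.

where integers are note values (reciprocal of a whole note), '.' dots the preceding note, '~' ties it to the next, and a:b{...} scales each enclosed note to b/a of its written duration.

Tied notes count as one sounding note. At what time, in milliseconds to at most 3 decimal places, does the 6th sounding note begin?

note 6 onset = 9/2b = 1475.41ms

1. 0.0ms @ 0 + 491.803ms (3/2)
2. 491.803ms @ 3/2 + 491.803ms (3/2)
3. 983.607ms @ 3 + 245.902ms (3/4)
4. 1229.508ms @ 15/4 + 122.951ms (3/8)
5. 1352.459ms @ 33/8 + 122.951ms (3/8)
6. 1475.41ms @ 9/2 + 98.361ms (3/10)
7. 1573.77ms @ 24/5 + 98.361ms (3/10)
8. 1672.131ms @ 51/10 + 98.361ms (3/10)
9. 1770.492ms @ 27/5 + 98.361ms (3/10)
10. 1868.852ms @ 57/10 + 98.361ms (3/10)
11. 1967.213ms @ 6 + 491.803ms (3/2)
12. 2459.016ms @ 15/2 + 491.803ms (3/2)
13. 2950.82ms @ 9 + 491.803ms (3/2)
14. 3442.623ms @ 21/2 + 491.803ms (3/2)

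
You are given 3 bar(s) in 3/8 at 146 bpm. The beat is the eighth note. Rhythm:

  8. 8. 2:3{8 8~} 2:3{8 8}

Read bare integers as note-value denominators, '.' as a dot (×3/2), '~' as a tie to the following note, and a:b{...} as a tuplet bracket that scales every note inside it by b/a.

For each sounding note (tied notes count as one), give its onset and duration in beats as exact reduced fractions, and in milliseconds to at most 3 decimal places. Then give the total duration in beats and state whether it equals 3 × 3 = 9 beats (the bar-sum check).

1) 0.0ms=0b +616.438ms=3/2b
2) 616.438ms=3/2b +616.438ms=3/2b
3) 1232.877ms=3b +616.438ms=3/2b
4) 1849.315ms=9/2b +1232.877ms=3b
5) 3082.192ms=15/2b +616.438ms=3/2b
Σ=9b of 9 (146bpm 3/8) — PASS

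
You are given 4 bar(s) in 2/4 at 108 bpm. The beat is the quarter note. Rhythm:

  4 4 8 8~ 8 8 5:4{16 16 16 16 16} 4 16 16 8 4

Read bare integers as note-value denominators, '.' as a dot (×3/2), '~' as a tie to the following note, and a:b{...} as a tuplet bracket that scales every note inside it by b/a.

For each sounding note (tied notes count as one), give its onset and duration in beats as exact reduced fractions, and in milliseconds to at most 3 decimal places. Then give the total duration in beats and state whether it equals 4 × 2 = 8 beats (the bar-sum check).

1) 0.0ms=0b +555.556ms=1b
2) 555.556ms=1b +555.556ms=1b
3) 1111.111ms=2b +277.778ms=1/2b
4) 1388.889ms=5/2b +555.556ms=1b
5) 1944.444ms=7/2b +277.778ms=1/2b
6) 2222.222ms=4b +111.111ms=1/5b
7) 2333.333ms=21/5b +111.111ms=1/5b
8) 2444.444ms=22/5b +111.111ms=1/5b
9) 2555.556ms=23/5b +111.111ms=1/5b
10) 2666.667ms=24/5b +111.111ms=1/5b
11) 2777.778ms=5b +555.556ms=1b
12) 3333.333ms=6b +138.889ms=1/4b
13) 3472.222ms=25/4b +138.889ms=1/4b
14) 3611.111ms=13/2b +277.778ms=1/2b
15) 3888.889ms=7b +555.556ms=1b
Σ=8b of 8 (108bpm 2/4) — PASS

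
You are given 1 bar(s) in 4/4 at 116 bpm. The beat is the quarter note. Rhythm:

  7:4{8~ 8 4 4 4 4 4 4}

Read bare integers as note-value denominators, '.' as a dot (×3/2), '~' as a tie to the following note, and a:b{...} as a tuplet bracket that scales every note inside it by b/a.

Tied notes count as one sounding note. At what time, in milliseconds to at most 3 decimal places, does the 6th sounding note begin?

1. 0.0ms @ 0 + 295.567ms (4/7)
2. 295.567ms @ 4/7 + 295.567ms (4/7)
3. 591.133ms @ 8/7 + 295.567ms (4/7)
4. 886.7ms @ 12/7 + 295.567ms (4/7)
5. 1182.266ms @ 16/7 + 295.567ms (4/7)
6. 1477.833ms @ 20/7 + 295.567ms (4/7)
7. 1773.399ms @ 24/7 + 295.567ms (4/7)

note 6 onset = 20/7b = 1477.833ms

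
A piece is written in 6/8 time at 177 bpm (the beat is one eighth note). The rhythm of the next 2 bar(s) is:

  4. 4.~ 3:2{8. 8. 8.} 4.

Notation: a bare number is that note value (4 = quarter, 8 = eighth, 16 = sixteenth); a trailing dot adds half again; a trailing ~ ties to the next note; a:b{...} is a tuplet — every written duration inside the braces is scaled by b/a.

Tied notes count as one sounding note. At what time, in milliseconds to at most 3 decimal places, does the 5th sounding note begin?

1. 0.0ms @ 0 + 1016.949ms (3)
2. 1016.949ms @ 3 + 1355.932ms (4)
3. 2372.881ms @ 7 + 338.983ms (1)
4. 2711.864ms @ 8 + 338.983ms (1)
5. 3050.847ms @ 9 + 1016.949ms (3)

note 5 onset = 9b = 3050.847ms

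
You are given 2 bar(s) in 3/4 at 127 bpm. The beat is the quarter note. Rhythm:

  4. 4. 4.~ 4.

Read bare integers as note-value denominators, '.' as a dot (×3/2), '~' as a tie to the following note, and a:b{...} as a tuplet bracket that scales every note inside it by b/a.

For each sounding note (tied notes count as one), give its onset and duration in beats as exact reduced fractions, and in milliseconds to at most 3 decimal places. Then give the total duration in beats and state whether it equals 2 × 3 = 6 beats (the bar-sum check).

1) 0.0ms=0b +708.661ms=3/2b
2) 708.661ms=3/2b +708.661ms=3/2b
3) 1417.323ms=3b +1417.323ms=3b
Σ=6b of 6 (127bpm 3/4) — PASS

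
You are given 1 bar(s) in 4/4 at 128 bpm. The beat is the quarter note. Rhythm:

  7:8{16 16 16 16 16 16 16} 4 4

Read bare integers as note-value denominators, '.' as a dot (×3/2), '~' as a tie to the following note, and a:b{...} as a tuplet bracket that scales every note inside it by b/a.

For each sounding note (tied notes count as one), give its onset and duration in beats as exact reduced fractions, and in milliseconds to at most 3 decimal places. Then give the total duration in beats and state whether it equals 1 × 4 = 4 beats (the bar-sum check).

1) 0.0ms=0b +133.929ms=2/7b
2) 133.929ms=2/7b +133.929ms=2/7b
3) 267.857ms=4/7b +133.929ms=2/7b
4) 401.786ms=6/7b +133.929ms=2/7b
5) 535.714ms=8/7b +133.929ms=2/7b
6) 669.643ms=10/7b +133.929ms=2/7b
7) 803.571ms=12/7b +133.929ms=2/7b
8) 937.5ms=2b +468.75ms=1b
9) 1406.25ms=3b +468.75ms=1b
Σ=4b of 4 (128bpm 4/4) — PASS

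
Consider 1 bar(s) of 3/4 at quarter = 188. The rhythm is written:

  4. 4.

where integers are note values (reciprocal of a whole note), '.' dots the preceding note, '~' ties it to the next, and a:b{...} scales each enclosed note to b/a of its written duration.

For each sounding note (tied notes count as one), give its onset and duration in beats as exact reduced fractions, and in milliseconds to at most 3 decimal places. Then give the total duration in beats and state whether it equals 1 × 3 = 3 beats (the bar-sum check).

1) 0.0ms=0b +478.723ms=3/2b
2) 478.723ms=3/2b +478.723ms=3/2b
Σ=3b of 3 (188bpm 3/4) — PASS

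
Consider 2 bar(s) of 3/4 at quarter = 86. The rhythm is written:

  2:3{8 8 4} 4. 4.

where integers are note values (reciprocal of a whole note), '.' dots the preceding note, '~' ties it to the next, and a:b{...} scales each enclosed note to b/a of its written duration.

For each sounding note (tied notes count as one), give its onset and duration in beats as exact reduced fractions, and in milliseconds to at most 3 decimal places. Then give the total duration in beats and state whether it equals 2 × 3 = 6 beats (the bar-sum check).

1) 0.0ms=0b +523.256ms=3/4b
2) 523.256ms=3/4b +523.256ms=3/4b
3) 1046.512ms=3/2b +1046.512ms=3/2b
4) 2093.023ms=3b +1046.512ms=3/2b
5) 3139.535ms=9/2b +1046.512ms=3/2b
Σ=6b of 6 (86bpm 3/4) — PASS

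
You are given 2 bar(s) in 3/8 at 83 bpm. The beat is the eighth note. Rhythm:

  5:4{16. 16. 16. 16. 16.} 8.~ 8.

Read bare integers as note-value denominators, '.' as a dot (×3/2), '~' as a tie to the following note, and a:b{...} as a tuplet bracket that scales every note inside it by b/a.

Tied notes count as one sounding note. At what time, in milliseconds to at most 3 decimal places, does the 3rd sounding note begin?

1. 0.0ms @ 0 + 433.735ms (3/5)
2. 433.735ms @ 3/5 + 433.735ms (3/5)
3. 867.47ms @ 6/5 + 433.735ms (3/5)
4. 1301.205ms @ 9/5 + 433.735ms (3/5)
5. 1734.94ms @ 12/5 + 433.735ms (3/5)
6. 2168.675ms @ 3 + 2168.675ms (3)

note 3 onset = 6/5b = 867.47ms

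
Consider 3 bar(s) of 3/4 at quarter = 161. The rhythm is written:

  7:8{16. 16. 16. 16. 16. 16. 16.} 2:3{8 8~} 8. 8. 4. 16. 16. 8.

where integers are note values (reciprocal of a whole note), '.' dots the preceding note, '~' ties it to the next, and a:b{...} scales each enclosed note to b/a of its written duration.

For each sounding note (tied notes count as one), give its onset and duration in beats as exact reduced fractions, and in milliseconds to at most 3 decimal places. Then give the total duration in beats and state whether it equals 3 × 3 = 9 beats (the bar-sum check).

1) 0.0ms=0b +159.716ms=3/7b
2) 159.716ms=3/7b +159.716ms=3/7b
3) 319.432ms=6/7b +159.716ms=3/7b
4) 479.148ms=9/7b +159.716ms=3/7b
5) 638.864ms=12/7b +159.716ms=3/7b
6) 798.58ms=15/7b +159.716ms=3/7b
7) 958.296ms=18/7b +159.716ms=3/7b
8) 1118.012ms=3b +279.503ms=3/4b
9) 1397.516ms=15/4b +559.006ms=3/2b
10) 1956.522ms=21/4b +279.503ms=3/4b
11) 2236.025ms=6b +559.006ms=3/2b
12) 2795.031ms=15/2b +139.752ms=3/8b
13) 2934.783ms=63/8b +139.752ms=3/8b
14) 3074.534ms=33/4b +279.503ms=3/4b
Σ=9b of 9 (161bpm 3/4) — PASS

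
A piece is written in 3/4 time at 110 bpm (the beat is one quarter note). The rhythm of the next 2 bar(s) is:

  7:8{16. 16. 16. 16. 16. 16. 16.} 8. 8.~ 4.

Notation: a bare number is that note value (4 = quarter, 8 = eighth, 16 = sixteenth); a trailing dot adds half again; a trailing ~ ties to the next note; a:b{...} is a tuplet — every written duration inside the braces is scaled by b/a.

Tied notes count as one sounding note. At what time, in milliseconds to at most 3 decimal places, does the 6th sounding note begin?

1. 0.0ms @ 0 + 233.766ms (3/7)
2. 233.766ms @ 3/7 + 233.766ms (3/7)
3. 467.532ms @ 6/7 + 233.766ms (3/7)
4. 701.299ms @ 9/7 + 233.766ms (3/7)
5. 935.065ms @ 12/7 + 233.766ms (3/7)
6. 1168.831ms @ 15/7 + 233.766ms (3/7)
7. 1402.597ms @ 18/7 + 233.766ms (3/7)
8. 1636.364ms @ 3 + 409.091ms (3/4)
9. 2045.455ms @ 15/4 + 1227.273ms (9/4)

note 6 onset = 15/7b = 1168.831ms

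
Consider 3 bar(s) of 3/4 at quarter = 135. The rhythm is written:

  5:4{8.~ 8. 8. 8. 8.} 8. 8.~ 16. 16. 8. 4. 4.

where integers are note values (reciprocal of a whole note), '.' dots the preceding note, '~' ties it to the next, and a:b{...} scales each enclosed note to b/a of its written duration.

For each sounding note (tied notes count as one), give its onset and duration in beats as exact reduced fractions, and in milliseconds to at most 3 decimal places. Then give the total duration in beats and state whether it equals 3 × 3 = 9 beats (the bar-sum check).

1) 0.0ms=0b +533.333ms=6/5b
2) 533.333ms=6/5b +266.667ms=3/5b
3) 800.0ms=9/5b +266.667ms=3/5b
4) 1066.667ms=12/5b +266.667ms=3/5b
5) 1333.333ms=3b +333.333ms=3/4b
6) 1666.667ms=15/4b +500.0ms=9/8b
7) 2166.667ms=39/8b +166.667ms=3/8b
8) 2333.333ms=21/4b +333.333ms=3/4b
9) 2666.667ms=6b +666.667ms=3/2b
10) 3333.333ms=15/2b +666.667ms=3/2b
Σ=9b of 9 (135bpm 3/4) — PASS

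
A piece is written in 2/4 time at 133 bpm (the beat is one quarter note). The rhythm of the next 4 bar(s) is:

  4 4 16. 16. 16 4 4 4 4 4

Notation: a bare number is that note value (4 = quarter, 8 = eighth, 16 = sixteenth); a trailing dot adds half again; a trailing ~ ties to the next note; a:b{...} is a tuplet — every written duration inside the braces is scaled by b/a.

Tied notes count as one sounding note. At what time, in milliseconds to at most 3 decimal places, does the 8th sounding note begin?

note 8 onset = 5b = 2255.639ms

1. 0.0ms @ 0 + 451.128ms (1)
2. 451.128ms @ 1 + 451.128ms (1)
3. 902.256ms @ 2 + 169.173ms (3/8)
4. 1071.429ms @ 19/8 + 169.173ms (3/8)
5. 1240.602ms @ 11/4 + 112.782ms (1/4)
6. 1353.383ms @ 3 + 451.128ms (1)
7. 1804.511ms @ 4 + 451.128ms (1)
8. 2255.639ms @ 5 + 451.128ms (1)
9. 2706.767ms @ 6 + 451.128ms (1)
10. 3157.895ms @ 7 + 451.128ms (1)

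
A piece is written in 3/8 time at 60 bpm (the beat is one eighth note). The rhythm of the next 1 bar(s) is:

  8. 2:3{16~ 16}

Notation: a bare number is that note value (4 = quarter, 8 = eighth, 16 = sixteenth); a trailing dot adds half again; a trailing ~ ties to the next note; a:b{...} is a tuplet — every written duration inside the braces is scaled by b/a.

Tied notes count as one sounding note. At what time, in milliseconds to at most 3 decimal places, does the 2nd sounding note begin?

note 2 onset = 3/2b = 1500.0ms

1. 0.0ms @ 0 + 1500.0ms (3/2)
2. 1500.0ms @ 3/2 + 1500.0ms (3/2)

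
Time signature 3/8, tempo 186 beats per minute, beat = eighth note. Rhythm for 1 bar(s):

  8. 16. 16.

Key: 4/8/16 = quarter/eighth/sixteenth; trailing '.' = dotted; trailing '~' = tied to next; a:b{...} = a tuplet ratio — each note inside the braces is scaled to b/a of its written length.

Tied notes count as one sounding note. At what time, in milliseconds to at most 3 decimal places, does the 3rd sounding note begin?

note 3 onset = 9/4b = 725.806ms

1. 0.0ms @ 0 + 483.871ms (3/2)
2. 483.871ms @ 3/2 + 241.935ms (3/4)
3. 725.806ms @ 9/4 + 241.935ms (3/4)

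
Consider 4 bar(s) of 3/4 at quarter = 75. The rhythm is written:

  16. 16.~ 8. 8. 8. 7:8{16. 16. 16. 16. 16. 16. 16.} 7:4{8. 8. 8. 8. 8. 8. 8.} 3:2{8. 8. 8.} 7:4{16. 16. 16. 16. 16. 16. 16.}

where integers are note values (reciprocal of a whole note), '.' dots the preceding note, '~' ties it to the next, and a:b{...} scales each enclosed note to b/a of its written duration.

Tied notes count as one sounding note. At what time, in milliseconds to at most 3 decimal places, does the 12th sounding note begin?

note 12 onset = 6b = 4800.0ms

1. 0.0ms @ 0 + 300.0ms (3/8)
2. 300.0ms @ 3/8 + 900.0ms (9/8)
3. 1200.0ms @ 3/2 + 600.0ms (3/4)
4. 1800.0ms @ 9/4 + 600.0ms (3/4)
5. 2400.0ms @ 3 + 342.857ms (3/7)
6. 2742.857ms @ 24/7 + 342.857ms (3/7)
7. 3085.714ms @ 27/7 + 342.857ms (3/7)
8. 3428.571ms @ 30/7 + 342.857ms (3/7)
9. 3771.429ms @ 33/7 + 342.857ms (3/7)
10. 4114.286ms @ 36/7 + 342.857ms (3/7)
11. 4457.143ms @ 39/7 + 342.857ms (3/7)
12. 4800.0ms @ 6 + 342.857ms (3/7)
13. 5142.857ms @ 45/7 + 342.857ms (3/7)
14. 5485.714ms @ 48/7 + 342.857ms (3/7)
15. 5828.571ms @ 51/7 + 342.857ms (3/7)
16. 6171.429ms @ 54/7 + 342.857ms (3/7)
17. 6514.286ms @ 57/7 + 342.857ms (3/7)
18. 6857.143ms @ 60/7 + 342.857ms (3/7)
19. 7200.0ms @ 9 + 400.0ms (1/2)
20. 7600.0ms @ 19/2 + 400.0ms (1/2)
21. 8000.0ms @ 10 + 400.0ms (1/2)
22. 8400.0ms @ 21/2 + 171.429ms (3/14)
23. 8571.429ms @ 75/7 + 171.429ms (3/14)
24. 8742.857ms @ 153/14 + 171.429ms (3/14)
25. 8914.286ms @ 78/7 + 171.429ms (3/14)
26. 9085.714ms @ 159/14 + 171.429ms (3/14)
27. 9257.143ms @ 81/7 + 171.429ms (3/14)
28. 9428.571ms @ 165/14 + 171.429ms (3/14)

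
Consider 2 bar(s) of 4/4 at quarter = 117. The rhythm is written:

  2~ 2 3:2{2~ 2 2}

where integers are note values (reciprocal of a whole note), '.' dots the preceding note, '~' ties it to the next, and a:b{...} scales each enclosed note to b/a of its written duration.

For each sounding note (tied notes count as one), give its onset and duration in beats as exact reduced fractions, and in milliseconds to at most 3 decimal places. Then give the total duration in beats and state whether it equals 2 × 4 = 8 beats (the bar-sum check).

1) 0.0ms=0b +2051.282ms=4b
2) 2051.282ms=4b +1367.521ms=8/3b
3) 3418.803ms=20/3b +683.761ms=4/3b
Σ=8b of 8 (117bpm 4/4) — PASS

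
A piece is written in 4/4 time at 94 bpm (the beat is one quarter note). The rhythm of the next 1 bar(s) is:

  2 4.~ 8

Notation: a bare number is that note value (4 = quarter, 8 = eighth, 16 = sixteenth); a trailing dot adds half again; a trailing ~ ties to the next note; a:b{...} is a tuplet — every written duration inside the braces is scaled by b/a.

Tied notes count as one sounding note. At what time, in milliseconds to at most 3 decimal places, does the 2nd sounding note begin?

1. 0.0ms @ 0 + 1276.596ms (2)
2. 1276.596ms @ 2 + 1276.596ms (2)

note 2 onset = 2b = 1276.596ms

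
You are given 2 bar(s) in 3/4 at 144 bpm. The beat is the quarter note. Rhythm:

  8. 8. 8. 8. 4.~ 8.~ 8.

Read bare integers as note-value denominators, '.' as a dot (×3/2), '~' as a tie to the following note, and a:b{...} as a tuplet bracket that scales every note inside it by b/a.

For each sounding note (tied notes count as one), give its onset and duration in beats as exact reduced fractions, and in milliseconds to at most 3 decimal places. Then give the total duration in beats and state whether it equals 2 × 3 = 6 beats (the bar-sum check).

1) 0.0ms=0b +312.5ms=3/4b
2) 312.5ms=3/4b +312.5ms=3/4b
3) 625.0ms=3/2b +312.5ms=3/4b
4) 937.5ms=9/4b +312.5ms=3/4b
5) 1250.0ms=3b +1250.0ms=3b
Σ=6b of 6 (144bpm 3/4) — PASS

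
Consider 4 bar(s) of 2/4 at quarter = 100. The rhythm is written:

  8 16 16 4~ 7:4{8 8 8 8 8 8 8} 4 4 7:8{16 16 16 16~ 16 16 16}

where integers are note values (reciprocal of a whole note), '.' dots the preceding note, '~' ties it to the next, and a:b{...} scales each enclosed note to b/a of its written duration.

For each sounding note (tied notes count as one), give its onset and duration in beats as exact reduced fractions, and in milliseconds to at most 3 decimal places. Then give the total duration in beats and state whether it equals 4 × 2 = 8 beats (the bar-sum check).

1) 0.0ms=0b +300.0ms=1/2b
2) 300.0ms=1/2b +150.0ms=1/4b
3) 450.0ms=3/4b +150.0ms=1/4b
4) 600.0ms=1b +771.429ms=9/7b
5) 1371.429ms=16/7b +171.429ms=2/7b
6) 1542.857ms=18/7b +171.429ms=2/7b
7) 1714.286ms=20/7b +171.429ms=2/7b
8) 1885.714ms=22/7b +171.429ms=2/7b
9) 2057.143ms=24/7b +171.429ms=2/7b
10) 2228.571ms=26/7b +171.429ms=2/7b
11) 2400.0ms=4b +600.0ms=1b
12) 3000.0ms=5b +600.0ms=1b
13) 3600.0ms=6b +171.429ms=2/7b
14) 3771.429ms=44/7b +171.429ms=2/7b
15) 3942.857ms=46/7b +171.429ms=2/7b
16) 4114.286ms=48/7b +342.857ms=4/7b
17) 4457.143ms=52/7b +171.429ms=2/7b
18) 4628.571ms=54/7b +171.429ms=2/7b
Σ=8b of 8 (100bpm 2/4) — PASS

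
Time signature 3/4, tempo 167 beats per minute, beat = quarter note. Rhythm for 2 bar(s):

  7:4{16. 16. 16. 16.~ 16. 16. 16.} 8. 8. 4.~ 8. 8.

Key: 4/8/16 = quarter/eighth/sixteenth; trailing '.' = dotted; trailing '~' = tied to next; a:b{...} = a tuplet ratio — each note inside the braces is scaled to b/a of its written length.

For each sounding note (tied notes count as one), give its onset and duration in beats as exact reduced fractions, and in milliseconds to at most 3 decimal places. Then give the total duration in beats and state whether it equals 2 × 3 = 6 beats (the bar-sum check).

1) 0.0ms=0b +76.989ms=3/14b
2) 76.989ms=3/14b +76.989ms=3/14b
3) 153.978ms=3/7b +76.989ms=3/14b
4) 230.967ms=9/14b +153.978ms=3/7b
5) 384.944ms=15/14b +76.989ms=3/14b
6) 461.933ms=9/7b +76.989ms=3/14b
7) 538.922ms=3/2b +269.461ms=3/4b
8) 808.383ms=9/4b +269.461ms=3/4b
9) 1077.844ms=3b +808.383ms=9/4b
10) 1886.228ms=21/4b +269.461ms=3/4b
Σ=6b of 6 (167bpm 3/4) — PASS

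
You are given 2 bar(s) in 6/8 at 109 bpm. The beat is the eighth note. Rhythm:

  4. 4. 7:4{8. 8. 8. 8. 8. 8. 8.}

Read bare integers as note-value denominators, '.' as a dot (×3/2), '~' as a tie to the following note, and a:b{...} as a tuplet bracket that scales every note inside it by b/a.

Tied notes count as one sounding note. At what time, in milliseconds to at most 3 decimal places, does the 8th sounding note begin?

note 8 onset = 72/7b = 5661.861ms

1. 0.0ms @ 0 + 1651.376ms (3)
2. 1651.376ms @ 3 + 1651.376ms (3)
3. 3302.752ms @ 6 + 471.822ms (6/7)
4. 3774.574ms @ 48/7 + 471.822ms (6/7)
5. 4246.396ms @ 54/7 + 471.822ms (6/7)
6. 4718.218ms @ 60/7 + 471.822ms (6/7)
7. 5190.039ms @ 66/7 + 471.822ms (6/7)
8. 5661.861ms @ 72/7 + 471.822ms (6/7)
9. 6133.683ms @ 78/7 + 471.822ms (6/7)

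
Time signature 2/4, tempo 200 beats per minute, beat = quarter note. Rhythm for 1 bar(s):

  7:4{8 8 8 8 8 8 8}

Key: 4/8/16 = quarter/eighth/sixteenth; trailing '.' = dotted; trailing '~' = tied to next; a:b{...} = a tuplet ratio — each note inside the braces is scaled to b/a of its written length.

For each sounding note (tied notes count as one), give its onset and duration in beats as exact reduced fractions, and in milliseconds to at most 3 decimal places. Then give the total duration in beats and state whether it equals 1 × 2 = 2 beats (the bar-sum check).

1) 0.0ms=0b +85.714ms=2/7b
2) 85.714ms=2/7b +85.714ms=2/7b
3) 171.429ms=4/7b +85.714ms=2/7b
4) 257.143ms=6/7b +85.714ms=2/7b
5) 342.857ms=8/7b +85.714ms=2/7b
6) 428.571ms=10/7b +85.714ms=2/7b
7) 514.286ms=12/7b +85.714ms=2/7b
Σ=2b of 2 (200bpm 2/4) — PASS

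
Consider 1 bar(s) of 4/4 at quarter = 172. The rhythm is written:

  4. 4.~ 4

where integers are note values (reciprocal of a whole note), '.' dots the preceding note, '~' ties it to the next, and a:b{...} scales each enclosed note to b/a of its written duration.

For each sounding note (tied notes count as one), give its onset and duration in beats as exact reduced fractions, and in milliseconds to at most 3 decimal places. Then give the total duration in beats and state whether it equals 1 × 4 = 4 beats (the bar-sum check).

1) 0.0ms=0b +523.256ms=3/2b
2) 523.256ms=3/2b +872.093ms=5/2b
Σ=4b of 4 (172bpm 4/4) — PASS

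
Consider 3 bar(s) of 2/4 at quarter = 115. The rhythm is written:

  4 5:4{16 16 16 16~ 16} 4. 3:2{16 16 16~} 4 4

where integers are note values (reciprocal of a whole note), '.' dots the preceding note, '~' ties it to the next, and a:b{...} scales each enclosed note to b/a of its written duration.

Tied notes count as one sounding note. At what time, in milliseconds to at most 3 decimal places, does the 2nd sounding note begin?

1. 0.0ms @ 0 + 521.739ms (1)
2. 521.739ms @ 1 + 104.348ms (1/5)
3. 626.087ms @ 6/5 + 104.348ms (1/5)
4. 730.435ms @ 7/5 + 104.348ms (1/5)
5. 834.783ms @ 8/5 + 208.696ms (2/5)
6. 1043.478ms @ 2 + 782.609ms (3/2)
7. 1826.087ms @ 7/2 + 86.957ms (1/6)
8. 1913.043ms @ 11/3 + 86.957ms (1/6)
9. 2000.0ms @ 23/6 + 608.696ms (7/6)
10. 2608.696ms @ 5 + 521.739ms (1)

note 2 onset = 1b = 521.739ms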